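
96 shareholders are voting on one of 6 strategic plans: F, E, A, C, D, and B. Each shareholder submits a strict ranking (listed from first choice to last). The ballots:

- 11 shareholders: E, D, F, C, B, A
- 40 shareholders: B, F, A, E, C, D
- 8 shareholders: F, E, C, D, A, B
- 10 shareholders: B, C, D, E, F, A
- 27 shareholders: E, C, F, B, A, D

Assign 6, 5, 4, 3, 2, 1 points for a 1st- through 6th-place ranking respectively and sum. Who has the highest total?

F

F: 11·4 + 40·5 + 8·6 + 10·2 + 27·4 = 420
E: 11·6 + 40·3 + 8·5 + 10·3 + 27·6 = 418
A: 11·1 + 40·4 + 8·2 + 10·1 + 27·2 = 251
C: 11·3 + 40·2 + 8·4 + 10·5 + 27·5 = 330
D: 11·5 + 40·1 + 8·3 + 10·4 + 27·1 = 186
B: 11·2 + 40·6 + 8·1 + 10·6 + 27·3 = 411
F has the highest Borda score (420).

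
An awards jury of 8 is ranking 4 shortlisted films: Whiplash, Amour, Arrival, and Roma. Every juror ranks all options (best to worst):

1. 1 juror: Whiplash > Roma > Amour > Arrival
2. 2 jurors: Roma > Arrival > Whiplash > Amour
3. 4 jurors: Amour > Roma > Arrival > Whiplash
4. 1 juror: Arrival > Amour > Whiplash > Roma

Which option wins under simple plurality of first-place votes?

First-place votes: Whiplash 1, Amour 4, Arrival 1, Roma 2.
Amour has the most first-place votes.

Amour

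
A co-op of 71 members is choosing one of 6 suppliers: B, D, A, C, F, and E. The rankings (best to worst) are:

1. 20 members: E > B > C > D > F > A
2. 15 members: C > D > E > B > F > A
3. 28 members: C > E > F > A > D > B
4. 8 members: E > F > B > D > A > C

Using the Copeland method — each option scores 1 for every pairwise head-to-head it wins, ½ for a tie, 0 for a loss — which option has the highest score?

C

B: beats A; loses to D, C, F, and E → score 1.
D: beats B and A; loses to C, F, and E → score 2.
A: loses to B, D, C, F, and E → score 0.
C: beats B, D, A, F, and E → score 5.
F: beats B, D, and A; loses to C and E → score 3.
E: beats B, D, A, and F; loses to C → score 4.
C has the best pairwise record.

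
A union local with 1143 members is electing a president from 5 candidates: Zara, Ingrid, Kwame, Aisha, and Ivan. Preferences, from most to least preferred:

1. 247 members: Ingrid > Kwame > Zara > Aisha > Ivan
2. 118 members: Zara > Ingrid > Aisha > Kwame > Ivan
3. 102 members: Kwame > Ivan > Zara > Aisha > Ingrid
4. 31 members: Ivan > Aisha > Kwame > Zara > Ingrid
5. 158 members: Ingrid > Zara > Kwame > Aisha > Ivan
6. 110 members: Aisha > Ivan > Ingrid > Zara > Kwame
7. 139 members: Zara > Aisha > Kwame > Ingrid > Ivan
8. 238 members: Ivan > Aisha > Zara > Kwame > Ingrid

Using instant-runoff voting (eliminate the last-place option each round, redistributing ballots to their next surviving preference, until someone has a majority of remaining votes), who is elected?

Round 1: Zara 257, Ingrid 405, Kwame 102, Aisha 110, Ivan 269. Eliminate Kwame.
Round 2: Zara 257, Ingrid 405, Aisha 110, Ivan 371. Eliminate Aisha.
Round 3: Zara 257, Ingrid 405, Ivan 481. Eliminate Zara.
Round 4: Ingrid 662, Ivan 481. Ingrid has a majority.

Ingrid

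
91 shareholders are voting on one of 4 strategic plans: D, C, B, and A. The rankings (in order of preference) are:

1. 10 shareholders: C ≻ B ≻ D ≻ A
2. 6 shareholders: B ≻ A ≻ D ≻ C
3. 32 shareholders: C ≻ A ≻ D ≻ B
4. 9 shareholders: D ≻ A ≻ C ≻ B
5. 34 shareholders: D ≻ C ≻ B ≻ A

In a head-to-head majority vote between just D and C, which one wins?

D

Voters preferring D to C: 49; preferring C to D: 42.
D wins the head-to-head.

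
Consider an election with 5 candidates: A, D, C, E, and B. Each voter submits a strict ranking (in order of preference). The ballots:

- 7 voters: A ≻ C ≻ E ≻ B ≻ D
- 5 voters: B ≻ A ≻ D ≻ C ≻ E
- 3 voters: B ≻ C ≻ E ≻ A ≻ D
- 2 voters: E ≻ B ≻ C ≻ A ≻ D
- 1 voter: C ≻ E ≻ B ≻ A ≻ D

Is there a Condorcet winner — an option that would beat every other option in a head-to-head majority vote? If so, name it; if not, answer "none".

Checking pairwise contests:
B beats A 11–7.
A beats D 18–0.
A beats C 12–6.
A beats E 12–6.
E beats B 10–8.
Every option loses at least one head-to-head, so there is no Condorcet winner.

none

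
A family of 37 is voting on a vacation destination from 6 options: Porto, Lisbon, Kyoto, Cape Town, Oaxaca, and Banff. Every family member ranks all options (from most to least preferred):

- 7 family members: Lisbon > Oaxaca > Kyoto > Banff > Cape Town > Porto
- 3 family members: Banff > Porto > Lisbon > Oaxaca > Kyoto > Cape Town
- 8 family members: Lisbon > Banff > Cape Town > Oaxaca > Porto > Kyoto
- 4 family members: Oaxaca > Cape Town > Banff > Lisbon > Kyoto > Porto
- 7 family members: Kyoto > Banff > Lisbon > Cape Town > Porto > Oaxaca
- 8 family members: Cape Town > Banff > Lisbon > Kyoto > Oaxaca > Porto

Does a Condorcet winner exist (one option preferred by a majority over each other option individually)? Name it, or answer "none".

Banff vs Porto: 37–0 for Banff.
Banff vs Lisbon: 22–15 for Banff.
Banff vs Kyoto: 23–14 for Banff.
Banff vs Cape Town: 25–12 for Banff.
Banff vs Oaxaca: 26–11 for Banff.
Banff beats every other option head-to-head.

Banff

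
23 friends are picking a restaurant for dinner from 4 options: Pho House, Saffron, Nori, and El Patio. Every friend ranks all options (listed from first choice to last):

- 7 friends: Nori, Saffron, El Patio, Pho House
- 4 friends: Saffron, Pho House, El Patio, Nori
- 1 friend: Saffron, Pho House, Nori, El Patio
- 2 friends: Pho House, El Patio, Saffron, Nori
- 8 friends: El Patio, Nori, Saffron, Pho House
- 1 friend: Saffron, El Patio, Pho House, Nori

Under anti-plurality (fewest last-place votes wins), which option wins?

Last-place votes: Pho House 15, Saffron 0, Nori 7, El Patio 1.
Saffron is ranked last by the fewest voters, so Saffron wins.

Saffron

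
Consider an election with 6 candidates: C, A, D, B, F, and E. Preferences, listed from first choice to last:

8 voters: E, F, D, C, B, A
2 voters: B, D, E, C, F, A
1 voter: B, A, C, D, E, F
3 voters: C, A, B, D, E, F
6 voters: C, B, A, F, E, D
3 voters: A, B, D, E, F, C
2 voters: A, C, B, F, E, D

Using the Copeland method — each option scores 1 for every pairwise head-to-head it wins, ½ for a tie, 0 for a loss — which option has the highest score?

C: beats A, B, and F; loses to D and E → score 3.
A: beats D, F, and E; loses to C and B → score 3.
D: beats C; loses to A, B, F, and E → score 1.
B: beats A, D, F, and E; loses to C → score 4.
F: beats D; loses to C, A, B, and E → score 1.
E: beats C, D, and F; loses to A and B → score 3.
B has the best pairwise record.

B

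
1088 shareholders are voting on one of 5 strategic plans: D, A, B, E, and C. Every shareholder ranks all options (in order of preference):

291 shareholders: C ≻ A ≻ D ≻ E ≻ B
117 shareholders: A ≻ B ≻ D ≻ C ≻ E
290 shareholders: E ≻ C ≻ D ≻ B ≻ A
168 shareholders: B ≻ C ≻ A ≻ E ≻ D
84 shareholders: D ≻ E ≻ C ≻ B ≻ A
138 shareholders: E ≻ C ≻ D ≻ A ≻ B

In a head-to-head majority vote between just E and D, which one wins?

Voters preferring E to D: 596; preferring D to E: 492.
E wins the head-to-head.

E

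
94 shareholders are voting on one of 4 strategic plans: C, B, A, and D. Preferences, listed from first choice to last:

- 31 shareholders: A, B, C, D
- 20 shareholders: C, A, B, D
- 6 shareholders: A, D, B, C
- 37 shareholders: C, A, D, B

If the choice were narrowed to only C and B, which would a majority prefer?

C

Voters preferring C to B: 57; preferring B to C: 37.
C wins the head-to-head.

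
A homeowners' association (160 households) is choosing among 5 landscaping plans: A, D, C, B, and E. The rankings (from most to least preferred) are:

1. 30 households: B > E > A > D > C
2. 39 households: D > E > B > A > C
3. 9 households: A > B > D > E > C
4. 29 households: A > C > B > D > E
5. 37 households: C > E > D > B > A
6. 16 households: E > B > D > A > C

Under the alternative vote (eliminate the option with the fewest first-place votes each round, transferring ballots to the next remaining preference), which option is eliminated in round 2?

C

Round 1: A 38, D 39, C 37, B 30, E 16. Eliminate E.
Round 2: A 38, D 39, C 37, B 46. Eliminate C.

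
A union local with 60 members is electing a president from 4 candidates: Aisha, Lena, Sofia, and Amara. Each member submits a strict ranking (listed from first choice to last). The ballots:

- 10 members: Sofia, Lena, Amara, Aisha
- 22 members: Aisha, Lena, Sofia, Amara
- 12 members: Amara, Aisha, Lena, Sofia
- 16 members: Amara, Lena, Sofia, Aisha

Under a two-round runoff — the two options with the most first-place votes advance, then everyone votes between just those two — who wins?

Amara

Round 1 first-place votes: Aisha 22, Lena 0, Sofia 10, Amara 28.
Amara and Aisha advance.
Runoff: Amara is preferred to Aisha by 38 voters; Aisha by 22.
Amara wins the runoff.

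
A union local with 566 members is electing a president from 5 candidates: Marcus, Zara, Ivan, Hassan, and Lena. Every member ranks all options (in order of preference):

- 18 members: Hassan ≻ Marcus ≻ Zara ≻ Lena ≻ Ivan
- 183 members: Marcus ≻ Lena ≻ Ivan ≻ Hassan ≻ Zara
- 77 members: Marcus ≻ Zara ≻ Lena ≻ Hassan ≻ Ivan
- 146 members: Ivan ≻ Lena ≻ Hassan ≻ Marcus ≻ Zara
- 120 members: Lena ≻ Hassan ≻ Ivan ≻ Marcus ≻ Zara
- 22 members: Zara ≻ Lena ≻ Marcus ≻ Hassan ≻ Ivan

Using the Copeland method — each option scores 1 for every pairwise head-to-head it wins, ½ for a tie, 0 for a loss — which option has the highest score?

Marcus: beats Zara and Ivan; loses to Hassan and Lena → score 2.
Zara: loses to Marcus, Ivan, Hassan, and Lena → score 0.
Ivan: beats Zara and Hassan; loses to Marcus and Lena → score 2.
Hassan: beats Marcus and Zara; loses to Ivan and Lena → score 2.
Lena: beats Marcus, Zara, Ivan, and Hassan → score 4.
Lena has the best pairwise record.

Lena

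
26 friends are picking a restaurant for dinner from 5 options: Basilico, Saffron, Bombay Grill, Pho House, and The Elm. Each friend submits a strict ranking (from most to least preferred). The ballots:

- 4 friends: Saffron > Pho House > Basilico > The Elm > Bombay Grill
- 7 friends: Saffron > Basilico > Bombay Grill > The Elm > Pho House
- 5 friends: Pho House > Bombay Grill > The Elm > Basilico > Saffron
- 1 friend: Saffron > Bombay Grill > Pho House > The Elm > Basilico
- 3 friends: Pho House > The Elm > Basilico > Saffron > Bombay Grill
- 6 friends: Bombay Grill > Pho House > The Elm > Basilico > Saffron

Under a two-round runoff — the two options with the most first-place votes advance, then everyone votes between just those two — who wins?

Round 1 first-place votes: Basilico 0, Saffron 12, Bombay Grill 6, Pho House 8, The Elm 0.
Saffron and Pho House advance.
Runoff: Saffron is preferred to Pho House by 12 voters; Pho House by 14.
Pho House wins the runoff.

Pho House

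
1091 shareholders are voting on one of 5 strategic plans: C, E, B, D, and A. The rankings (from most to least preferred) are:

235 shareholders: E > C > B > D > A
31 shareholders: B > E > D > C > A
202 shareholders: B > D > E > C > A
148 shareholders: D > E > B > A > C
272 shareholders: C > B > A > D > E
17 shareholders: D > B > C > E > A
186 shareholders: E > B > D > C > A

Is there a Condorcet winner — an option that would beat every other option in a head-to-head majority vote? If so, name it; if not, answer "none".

none

Checking pairwise contests:
E beats C 802–289.
D beats E 639–452.
E beats B 569–522.
B beats D 926–165.
C beats A 943–148.
Every option loses at least one head-to-head, so there is no Condorcet winner.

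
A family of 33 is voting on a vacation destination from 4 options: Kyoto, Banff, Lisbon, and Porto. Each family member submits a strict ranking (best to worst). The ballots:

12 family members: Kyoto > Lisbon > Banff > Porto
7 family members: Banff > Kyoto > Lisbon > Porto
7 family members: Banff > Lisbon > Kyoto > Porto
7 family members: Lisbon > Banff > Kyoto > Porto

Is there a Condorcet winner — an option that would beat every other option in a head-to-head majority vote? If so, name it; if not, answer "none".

none

Checking pairwise contests:
Banff beats Kyoto 21–12.
Lisbon beats Banff 19–14.
Kyoto beats Lisbon 19–14.
Kyoto beats Porto 33–0.
Every option loses at least one head-to-head, so there is no Condorcet winner.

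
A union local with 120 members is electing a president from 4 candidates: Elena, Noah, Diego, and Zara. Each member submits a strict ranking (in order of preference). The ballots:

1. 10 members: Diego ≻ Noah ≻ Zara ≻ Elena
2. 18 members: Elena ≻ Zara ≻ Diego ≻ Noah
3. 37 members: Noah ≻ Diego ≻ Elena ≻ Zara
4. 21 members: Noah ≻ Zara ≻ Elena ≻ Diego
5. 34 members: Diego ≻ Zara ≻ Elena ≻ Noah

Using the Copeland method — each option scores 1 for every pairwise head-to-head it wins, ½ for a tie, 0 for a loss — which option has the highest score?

Diego

Elena: loses to Noah, Diego, and Zara → score 0.
Noah: beats Elena and Zara; loses to Diego → score 2.
Diego: beats Elena, Noah, and Zara → score 3.
Zara: beats Elena; loses to Noah and Diego → score 1.
Diego has the best pairwise record.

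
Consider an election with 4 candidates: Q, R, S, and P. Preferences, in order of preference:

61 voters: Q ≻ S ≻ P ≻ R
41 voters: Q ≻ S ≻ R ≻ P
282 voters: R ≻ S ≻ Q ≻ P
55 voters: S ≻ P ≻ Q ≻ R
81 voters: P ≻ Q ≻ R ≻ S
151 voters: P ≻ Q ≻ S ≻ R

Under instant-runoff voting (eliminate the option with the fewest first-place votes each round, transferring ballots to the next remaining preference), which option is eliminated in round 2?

Round 1: Q 102, R 282, S 55, P 232. Eliminate S.
Round 2: Q 102, R 282, P 287. Eliminate Q.

Q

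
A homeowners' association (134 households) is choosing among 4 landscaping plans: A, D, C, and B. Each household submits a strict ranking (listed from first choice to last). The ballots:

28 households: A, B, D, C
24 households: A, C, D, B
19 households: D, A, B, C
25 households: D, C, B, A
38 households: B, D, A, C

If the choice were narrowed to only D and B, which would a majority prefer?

D

Voters preferring D to B: 68; preferring B to D: 66.
D wins the head-to-head.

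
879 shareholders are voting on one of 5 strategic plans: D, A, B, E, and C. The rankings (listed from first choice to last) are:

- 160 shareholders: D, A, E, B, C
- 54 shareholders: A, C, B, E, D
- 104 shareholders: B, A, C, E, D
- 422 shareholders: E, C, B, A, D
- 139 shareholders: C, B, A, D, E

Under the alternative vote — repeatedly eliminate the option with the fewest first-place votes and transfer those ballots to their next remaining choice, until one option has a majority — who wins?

Round 1: D 160, A 54, B 104, E 422, C 139. Eliminate A.
Round 2: D 160, B 104, E 422, C 193. Eliminate B.
Round 3: D 160, E 422, C 297. Eliminate D.
Round 4: E 582, C 297. E has a majority.

E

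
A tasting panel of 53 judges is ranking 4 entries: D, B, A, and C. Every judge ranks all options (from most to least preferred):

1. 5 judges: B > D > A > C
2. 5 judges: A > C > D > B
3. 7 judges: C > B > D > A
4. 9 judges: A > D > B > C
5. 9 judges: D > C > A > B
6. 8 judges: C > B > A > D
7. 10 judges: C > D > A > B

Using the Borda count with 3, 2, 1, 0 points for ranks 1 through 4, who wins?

C

D: 5·2 + 5·1 + 7·1 + 9·2 + 9·3 + 8·0 + 10·2 = 87
B: 5·3 + 5·0 + 7·2 + 9·1 + 9·0 + 8·2 + 10·0 = 54
A: 5·1 + 5·3 + 7·0 + 9·3 + 9·1 + 8·1 + 10·1 = 74
C: 5·0 + 5·2 + 7·3 + 9·0 + 9·2 + 8·3 + 10·3 = 103
C has the highest Borda score (103).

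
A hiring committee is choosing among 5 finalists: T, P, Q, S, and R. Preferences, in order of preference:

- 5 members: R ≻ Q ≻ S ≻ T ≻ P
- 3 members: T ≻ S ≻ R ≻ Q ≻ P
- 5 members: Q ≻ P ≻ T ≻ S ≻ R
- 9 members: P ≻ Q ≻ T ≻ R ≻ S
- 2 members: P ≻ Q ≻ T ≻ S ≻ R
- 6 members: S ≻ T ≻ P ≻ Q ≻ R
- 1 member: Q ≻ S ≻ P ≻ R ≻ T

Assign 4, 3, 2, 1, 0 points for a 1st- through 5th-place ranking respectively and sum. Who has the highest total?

Q

T: 5·1 + 3·4 + 5·2 + 9·2 + 2·2 + 6·3 + 1·0 = 67
P: 5·0 + 3·0 + 5·3 + 9·4 + 2·4 + 6·2 + 1·2 = 73
Q: 5·3 + 3·1 + 5·4 + 9·3 + 2·3 + 6·1 + 1·4 = 81
S: 5·2 + 3·3 + 5·1 + 9·0 + 2·1 + 6·4 + 1·3 = 53
R: 5·4 + 3·2 + 5·0 + 9·1 + 2·0 + 6·0 + 1·1 = 36
Q has the highest Borda score (81).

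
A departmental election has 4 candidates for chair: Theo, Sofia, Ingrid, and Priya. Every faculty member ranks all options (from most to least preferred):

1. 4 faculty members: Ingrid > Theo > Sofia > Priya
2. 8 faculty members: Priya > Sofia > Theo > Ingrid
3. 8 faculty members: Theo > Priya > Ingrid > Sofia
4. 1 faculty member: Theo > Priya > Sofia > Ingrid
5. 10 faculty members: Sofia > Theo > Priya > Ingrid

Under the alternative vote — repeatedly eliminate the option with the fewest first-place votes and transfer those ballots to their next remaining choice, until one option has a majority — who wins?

Round 1: Theo 9, Sofia 10, Ingrid 4, Priya 8. Eliminate Ingrid.
Round 2: Theo 13, Sofia 10, Priya 8. Eliminate Priya.
Round 3: Theo 13, Sofia 18. Sofia has a majority.

Sofia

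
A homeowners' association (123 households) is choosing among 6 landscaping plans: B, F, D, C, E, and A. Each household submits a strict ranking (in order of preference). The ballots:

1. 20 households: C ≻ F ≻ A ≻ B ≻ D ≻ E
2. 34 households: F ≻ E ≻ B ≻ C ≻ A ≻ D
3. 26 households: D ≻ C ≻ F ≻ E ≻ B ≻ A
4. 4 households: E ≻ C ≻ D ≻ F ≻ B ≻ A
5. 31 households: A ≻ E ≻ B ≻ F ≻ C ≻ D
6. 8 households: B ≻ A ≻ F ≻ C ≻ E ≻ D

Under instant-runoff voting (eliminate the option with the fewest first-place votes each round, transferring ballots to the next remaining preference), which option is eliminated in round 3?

Round 1: B 8, F 34, D 26, C 20, E 4, A 31. Eliminate E.
Round 2: B 8, F 34, D 26, C 24, A 31. Eliminate B.
Round 3: F 34, D 26, C 24, A 39. Eliminate C.

C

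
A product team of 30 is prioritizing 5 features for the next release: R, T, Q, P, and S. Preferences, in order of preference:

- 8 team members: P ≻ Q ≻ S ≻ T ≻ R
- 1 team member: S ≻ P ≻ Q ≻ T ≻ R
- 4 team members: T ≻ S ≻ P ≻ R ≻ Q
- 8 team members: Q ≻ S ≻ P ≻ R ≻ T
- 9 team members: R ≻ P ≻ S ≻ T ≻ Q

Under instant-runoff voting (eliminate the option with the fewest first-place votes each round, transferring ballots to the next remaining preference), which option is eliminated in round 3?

Q

Round 1: R 9, T 4, Q 8, P 8, S 1. Eliminate S.
Round 2: R 9, T 4, Q 8, P 9. Eliminate T.
Round 3: R 9, Q 8, P 13. Eliminate Q.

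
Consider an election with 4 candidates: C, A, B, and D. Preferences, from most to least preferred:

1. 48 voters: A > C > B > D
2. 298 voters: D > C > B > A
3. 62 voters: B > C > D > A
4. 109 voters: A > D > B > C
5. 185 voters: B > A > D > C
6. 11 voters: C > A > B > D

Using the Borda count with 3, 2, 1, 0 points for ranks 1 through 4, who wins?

C: 48·2 + 298·2 + 62·2 + 109·0 + 185·0 + 11·3 = 849
A: 48·3 + 298·0 + 62·0 + 109·3 + 185·2 + 11·2 = 863
B: 48·1 + 298·1 + 62·3 + 109·1 + 185·3 + 11·1 = 1207
D: 48·0 + 298·3 + 62·1 + 109·2 + 185·1 + 11·0 = 1359
D has the highest Borda score (1359).

D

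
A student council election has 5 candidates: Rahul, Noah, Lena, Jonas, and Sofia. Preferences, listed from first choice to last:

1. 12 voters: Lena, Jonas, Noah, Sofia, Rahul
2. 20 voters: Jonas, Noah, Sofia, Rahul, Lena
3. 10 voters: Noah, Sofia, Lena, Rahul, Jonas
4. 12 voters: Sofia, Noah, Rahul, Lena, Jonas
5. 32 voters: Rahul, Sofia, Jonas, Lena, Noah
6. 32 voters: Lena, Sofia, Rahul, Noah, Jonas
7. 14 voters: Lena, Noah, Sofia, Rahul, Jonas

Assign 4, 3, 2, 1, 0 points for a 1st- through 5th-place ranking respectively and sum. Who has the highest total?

Rahul: 12·0 + 20·1 + 10·1 + 12·2 + 32·4 + 32·2 + 14·1 = 260
Noah: 12·2 + 20·3 + 10·4 + 12·3 + 32·0 + 32·1 + 14·3 = 234
Lena: 12·4 + 20·0 + 10·2 + 12·1 + 32·1 + 32·4 + 14·4 = 296
Jonas: 12·3 + 20·4 + 10·0 + 12·0 + 32·2 + 32·0 + 14·0 = 180
Sofia: 12·1 + 20·2 + 10·3 + 12·4 + 32·3 + 32·3 + 14·2 = 350
Sofia has the highest Borda score (350).

Sofia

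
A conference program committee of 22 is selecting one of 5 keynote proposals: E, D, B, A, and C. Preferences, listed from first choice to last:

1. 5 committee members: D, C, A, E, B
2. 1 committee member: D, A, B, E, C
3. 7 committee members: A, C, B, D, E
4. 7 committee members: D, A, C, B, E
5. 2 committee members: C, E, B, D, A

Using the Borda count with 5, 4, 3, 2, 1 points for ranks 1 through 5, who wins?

A

E: 5·2 + 1·2 + 7·1 + 7·1 + 2·4 = 34
D: 5·5 + 1·5 + 7·2 + 7·5 + 2·2 = 83
B: 5·1 + 1·3 + 7·3 + 7·2 + 2·3 = 49
A: 5·3 + 1·4 + 7·5 + 7·4 + 2·1 = 84
C: 5·4 + 1·1 + 7·4 + 7·3 + 2·5 = 80
A has the highest Borda score (84).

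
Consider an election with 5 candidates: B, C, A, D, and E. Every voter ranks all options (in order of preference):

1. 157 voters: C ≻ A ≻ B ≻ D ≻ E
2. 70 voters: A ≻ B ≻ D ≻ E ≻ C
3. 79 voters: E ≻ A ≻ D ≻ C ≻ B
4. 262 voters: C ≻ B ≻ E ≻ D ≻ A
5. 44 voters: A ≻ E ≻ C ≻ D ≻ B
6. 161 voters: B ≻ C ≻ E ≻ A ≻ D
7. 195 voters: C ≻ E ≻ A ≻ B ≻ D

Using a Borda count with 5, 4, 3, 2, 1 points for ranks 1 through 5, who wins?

C

B: 157·3 + 70·4 + 79·1 + 262·4 + 44·1 + 161·5 + 195·2 = 3117
C: 157·5 + 70·1 + 79·2 + 262·5 + 44·3 + 161·4 + 195·5 = 4074
A: 157·4 + 70·5 + 79·4 + 262·1 + 44·5 + 161·2 + 195·3 = 2683
D: 157·2 + 70·3 + 79·3 + 262·2 + 44·2 + 161·1 + 195·1 = 1729
E: 157·1 + 70·2 + 79·5 + 262·3 + 44·4 + 161·3 + 195·4 = 2917
C has the highest Borda score (4074).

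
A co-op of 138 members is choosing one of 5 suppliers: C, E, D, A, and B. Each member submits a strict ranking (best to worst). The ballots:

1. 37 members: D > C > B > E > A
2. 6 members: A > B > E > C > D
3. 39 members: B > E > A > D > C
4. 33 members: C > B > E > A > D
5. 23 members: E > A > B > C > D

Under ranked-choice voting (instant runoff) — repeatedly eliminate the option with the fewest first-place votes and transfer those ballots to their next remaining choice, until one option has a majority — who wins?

Round 1: C 33, E 23, D 37, A 6, B 39. Eliminate A.
Round 2: C 33, E 23, D 37, B 45. Eliminate E.
Round 3: C 33, D 37, B 68. Eliminate C.
Round 4: D 37, B 101. B has a majority.

B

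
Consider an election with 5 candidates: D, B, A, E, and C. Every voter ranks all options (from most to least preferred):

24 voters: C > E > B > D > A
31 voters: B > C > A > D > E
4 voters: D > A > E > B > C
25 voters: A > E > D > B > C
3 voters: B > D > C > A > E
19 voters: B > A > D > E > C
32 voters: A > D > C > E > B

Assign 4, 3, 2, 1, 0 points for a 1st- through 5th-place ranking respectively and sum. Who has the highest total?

A

D: 24·1 + 31·1 + 4·4 + 25·2 + 3·3 + 19·2 + 32·3 = 264
B: 24·2 + 31·4 + 4·1 + 25·1 + 3·4 + 19·4 + 32·0 = 289
A: 24·0 + 31·2 + 4·3 + 25·4 + 3·1 + 19·3 + 32·4 = 362
E: 24·3 + 31·0 + 4·2 + 25·3 + 3·0 + 19·1 + 32·1 = 206
C: 24·4 + 31·3 + 4·0 + 25·0 + 3·2 + 19·0 + 32·2 = 259
A has the highest Borda score (362).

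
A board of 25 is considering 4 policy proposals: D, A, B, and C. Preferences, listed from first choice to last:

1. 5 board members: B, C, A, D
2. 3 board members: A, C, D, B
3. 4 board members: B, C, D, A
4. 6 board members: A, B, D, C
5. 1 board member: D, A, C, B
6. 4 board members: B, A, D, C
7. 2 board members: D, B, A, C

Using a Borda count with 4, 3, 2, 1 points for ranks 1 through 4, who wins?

B

D: 5·1 + 3·2 + 4·2 + 6·2 + 1·4 + 4·2 + 2·4 = 51
A: 5·2 + 3·4 + 4·1 + 6·4 + 1·3 + 4·3 + 2·2 = 69
B: 5·4 + 3·1 + 4·4 + 6·3 + 1·1 + 4·4 + 2·3 = 80
C: 5·3 + 3·3 + 4·3 + 6·1 + 1·2 + 4·1 + 2·1 = 50
B has the highest Borda score (80).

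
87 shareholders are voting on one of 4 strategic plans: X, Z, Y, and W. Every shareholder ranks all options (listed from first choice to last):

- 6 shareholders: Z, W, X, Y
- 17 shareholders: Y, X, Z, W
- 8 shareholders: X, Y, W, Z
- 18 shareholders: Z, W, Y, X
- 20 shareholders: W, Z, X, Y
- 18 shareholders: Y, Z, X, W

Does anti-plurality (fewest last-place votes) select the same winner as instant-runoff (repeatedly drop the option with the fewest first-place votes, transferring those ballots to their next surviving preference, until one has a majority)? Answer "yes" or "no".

yes

Anti-plurality — last-place votes: X 18, Z 8, Y 26, W 35. Winner: Z.
Instant-runoff — R1 X 8, Z 24, Y 35, W 20 (X out); R2 Z 24, Y 43, W 20 (W out); R3 Z 44, Y 43 (Z winner). Winner: Z.
The two methods agree.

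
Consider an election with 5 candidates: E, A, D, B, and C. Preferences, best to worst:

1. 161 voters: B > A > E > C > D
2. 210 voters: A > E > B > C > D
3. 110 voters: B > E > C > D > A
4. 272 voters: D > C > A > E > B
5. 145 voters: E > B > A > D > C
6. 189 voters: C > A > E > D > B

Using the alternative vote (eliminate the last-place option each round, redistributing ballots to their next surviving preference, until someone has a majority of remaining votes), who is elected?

Round 1: E 145, A 210, D 272, B 271, C 189. Eliminate E.
Round 2: A 210, D 272, B 416, C 189. Eliminate C.
Round 3: A 399, D 272, B 416. Eliminate D.
Round 4: A 671, B 416. A has a majority.

A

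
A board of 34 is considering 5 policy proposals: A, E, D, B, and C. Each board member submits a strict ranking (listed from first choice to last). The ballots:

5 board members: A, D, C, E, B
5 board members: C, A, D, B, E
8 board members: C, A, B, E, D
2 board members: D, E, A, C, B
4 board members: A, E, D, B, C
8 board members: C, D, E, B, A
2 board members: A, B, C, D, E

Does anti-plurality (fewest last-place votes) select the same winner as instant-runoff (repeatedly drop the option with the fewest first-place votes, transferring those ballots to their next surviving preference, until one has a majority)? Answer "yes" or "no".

Anti-plurality — last-place votes: A 8, E 7, D 8, B 7, C 4. Winner: C.
Instant-runoff — R1 A 11, E 0, D 2, B 0, C 21 (C winner). Winner: C.
The two methods agree.

yes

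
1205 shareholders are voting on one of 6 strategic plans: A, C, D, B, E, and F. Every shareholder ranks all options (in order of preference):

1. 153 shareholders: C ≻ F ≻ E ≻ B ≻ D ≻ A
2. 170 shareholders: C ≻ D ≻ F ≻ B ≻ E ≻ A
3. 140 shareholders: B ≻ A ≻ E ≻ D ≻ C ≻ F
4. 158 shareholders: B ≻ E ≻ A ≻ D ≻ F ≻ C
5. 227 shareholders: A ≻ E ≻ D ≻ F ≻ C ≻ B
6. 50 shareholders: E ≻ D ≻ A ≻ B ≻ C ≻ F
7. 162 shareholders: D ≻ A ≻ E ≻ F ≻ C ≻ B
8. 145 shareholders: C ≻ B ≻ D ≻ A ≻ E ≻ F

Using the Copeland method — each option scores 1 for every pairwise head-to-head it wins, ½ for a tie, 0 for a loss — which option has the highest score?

D

A: beats C, E, and F; loses to D and B → score 3.
C: beats B and F; loses to A, D, and E → score 2.
D: beats A, C, B, and F; loses to E → score 4.
B: beats A and E; loses to C, D, and F → score 2.
E: beats C, D, and F; loses to A and B → score 3.
F: beats B; loses to A, C, D, and E → score 1.
D has the best pairwise record.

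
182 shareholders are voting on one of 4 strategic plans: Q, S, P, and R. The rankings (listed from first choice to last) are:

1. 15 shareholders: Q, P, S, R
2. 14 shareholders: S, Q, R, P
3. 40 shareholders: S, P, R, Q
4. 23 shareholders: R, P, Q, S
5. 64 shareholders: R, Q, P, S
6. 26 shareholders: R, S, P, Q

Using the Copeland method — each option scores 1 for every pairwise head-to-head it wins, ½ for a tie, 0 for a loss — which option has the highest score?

R

Q: beats S and P; loses to R → score 2.
S: loses to Q, P, and R → score 0.
P: beats S; loses to Q and R → score 1.
R: beats Q, S, and P → score 3.
R has the best pairwise record.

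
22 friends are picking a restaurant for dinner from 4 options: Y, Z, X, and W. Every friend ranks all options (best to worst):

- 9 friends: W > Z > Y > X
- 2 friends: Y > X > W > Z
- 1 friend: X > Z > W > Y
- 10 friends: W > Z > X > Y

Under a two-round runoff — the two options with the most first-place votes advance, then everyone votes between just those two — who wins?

W

Round 1 first-place votes: Y 2, Z 0, X 1, W 19.
W and Y advance.
Runoff: W is preferred to Y by 20 voters; Y by 2.
W wins the runoff.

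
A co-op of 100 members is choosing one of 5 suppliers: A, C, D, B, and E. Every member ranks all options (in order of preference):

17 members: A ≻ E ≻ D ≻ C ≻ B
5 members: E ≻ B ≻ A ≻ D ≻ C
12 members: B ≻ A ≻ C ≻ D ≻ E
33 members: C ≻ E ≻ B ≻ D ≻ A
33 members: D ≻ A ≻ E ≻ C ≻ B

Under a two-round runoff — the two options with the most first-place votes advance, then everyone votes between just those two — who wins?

D

Round 1 first-place votes: A 17, C 33, D 33, B 12, E 5.
D and C advance.
Runoff: D is preferred to C by 55 voters; C by 45.
D wins the runoff.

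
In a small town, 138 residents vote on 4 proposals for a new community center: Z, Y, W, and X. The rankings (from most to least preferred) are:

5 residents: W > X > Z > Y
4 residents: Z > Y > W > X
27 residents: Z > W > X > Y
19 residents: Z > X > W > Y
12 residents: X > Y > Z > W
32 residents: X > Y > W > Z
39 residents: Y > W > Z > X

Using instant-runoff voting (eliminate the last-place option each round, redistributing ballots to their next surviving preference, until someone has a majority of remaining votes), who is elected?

Z

Round 1: Z 50, Y 39, W 5, X 44. Eliminate W.
Round 2: Z 50, Y 39, X 49. Eliminate Y.
Round 3: Z 89, X 49. Z has a majority.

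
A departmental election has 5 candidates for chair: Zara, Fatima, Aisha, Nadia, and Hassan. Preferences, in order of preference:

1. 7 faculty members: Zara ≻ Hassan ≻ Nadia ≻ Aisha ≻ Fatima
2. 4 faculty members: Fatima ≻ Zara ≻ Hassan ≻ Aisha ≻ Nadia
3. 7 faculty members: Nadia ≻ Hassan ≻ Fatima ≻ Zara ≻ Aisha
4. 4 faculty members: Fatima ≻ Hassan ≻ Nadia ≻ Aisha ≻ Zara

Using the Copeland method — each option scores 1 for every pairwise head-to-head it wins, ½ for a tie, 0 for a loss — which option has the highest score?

Hassan

Zara: beats Aisha; ties Nadia and Hassan; loses to Fatima → score 2.
Fatima: beats Zara and Aisha; loses to Nadia and Hassan → score 2.
Aisha: loses to Zara, Fatima, Nadia, and Hassan → score 0.
Nadia: beats Fatima and Aisha; ties Zara; loses to Hassan → score 2.5.
Hassan: beats Fatima, Aisha, and Nadia; ties Zara → score 3.5.
Hassan has the best pairwise record.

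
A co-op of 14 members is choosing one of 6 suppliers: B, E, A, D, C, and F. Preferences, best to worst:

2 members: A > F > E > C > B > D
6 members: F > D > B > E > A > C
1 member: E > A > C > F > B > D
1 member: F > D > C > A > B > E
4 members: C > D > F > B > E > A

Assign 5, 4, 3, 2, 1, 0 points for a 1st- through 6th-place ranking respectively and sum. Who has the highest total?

B: 2·1 + 6·3 + 1·1 + 1·1 + 4·2 = 30
E: 2·3 + 6·2 + 1·5 + 1·0 + 4·1 = 27
A: 2·5 + 6·1 + 1·4 + 1·2 + 4·0 = 22
D: 2·0 + 6·4 + 1·0 + 1·4 + 4·4 = 44
C: 2·2 + 6·0 + 1·3 + 1·3 + 4·5 = 30
F: 2·4 + 6·5 + 1·2 + 1·5 + 4·3 = 57
F has the highest Borda score (57).

F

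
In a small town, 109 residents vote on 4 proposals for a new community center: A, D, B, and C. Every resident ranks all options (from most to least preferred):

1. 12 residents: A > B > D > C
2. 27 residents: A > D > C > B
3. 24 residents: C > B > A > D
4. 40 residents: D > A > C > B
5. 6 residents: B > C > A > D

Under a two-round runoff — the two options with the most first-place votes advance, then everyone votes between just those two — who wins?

A

Round 1 first-place votes: A 39, D 40, B 6, C 24.
D and A advance.
Runoff: D is preferred to A by 40 voters; A by 69.
A wins the runoff.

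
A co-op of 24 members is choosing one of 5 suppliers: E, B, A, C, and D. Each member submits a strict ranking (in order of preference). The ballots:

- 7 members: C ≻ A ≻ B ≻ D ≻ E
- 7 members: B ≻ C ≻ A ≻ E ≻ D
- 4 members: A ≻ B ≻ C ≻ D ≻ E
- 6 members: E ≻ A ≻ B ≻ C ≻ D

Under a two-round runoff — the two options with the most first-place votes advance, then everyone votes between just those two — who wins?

Round 1 first-place votes: E 6, B 7, A 4, C 7, D 0.
B and C advance.
Runoff: B is preferred to C by 17 voters; C by 7.
B wins the runoff.

B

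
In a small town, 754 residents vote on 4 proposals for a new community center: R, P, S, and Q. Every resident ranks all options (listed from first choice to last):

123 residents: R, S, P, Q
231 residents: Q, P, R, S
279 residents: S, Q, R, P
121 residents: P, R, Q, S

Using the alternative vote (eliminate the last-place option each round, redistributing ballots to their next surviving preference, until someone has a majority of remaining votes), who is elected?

R

Round 1: R 123, P 121, S 279, Q 231. Eliminate P.
Round 2: R 244, S 279, Q 231. Eliminate Q.
Round 3: R 475, S 279. R has a majority.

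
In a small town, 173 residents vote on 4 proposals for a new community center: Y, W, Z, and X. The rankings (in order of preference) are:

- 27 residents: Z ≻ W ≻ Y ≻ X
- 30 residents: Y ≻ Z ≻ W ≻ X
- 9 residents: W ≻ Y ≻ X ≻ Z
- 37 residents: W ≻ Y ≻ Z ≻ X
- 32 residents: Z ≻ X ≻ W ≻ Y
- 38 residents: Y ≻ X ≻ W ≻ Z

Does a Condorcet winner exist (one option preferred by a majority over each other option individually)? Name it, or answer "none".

none

Checking pairwise contests:
W beats Y 105–68.
Z beats W 89–84.
Y beats Z 114–59.
Y beats X 141–32.
Every option loses at least one head-to-head, so there is no Condorcet winner.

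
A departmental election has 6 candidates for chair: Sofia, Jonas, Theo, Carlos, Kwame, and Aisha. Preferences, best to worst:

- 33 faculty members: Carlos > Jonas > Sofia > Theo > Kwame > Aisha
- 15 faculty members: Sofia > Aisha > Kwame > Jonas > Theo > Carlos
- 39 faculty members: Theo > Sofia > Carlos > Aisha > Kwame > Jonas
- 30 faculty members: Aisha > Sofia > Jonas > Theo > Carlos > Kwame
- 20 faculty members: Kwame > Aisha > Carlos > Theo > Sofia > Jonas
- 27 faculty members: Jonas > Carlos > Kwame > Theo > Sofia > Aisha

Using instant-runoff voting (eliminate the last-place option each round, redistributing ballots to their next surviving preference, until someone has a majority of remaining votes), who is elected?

Round 1: Sofia 15, Jonas 27, Theo 39, Carlos 33, Kwame 20, Aisha 30. Eliminate Sofia.
Round 2: Jonas 27, Theo 39, Carlos 33, Kwame 20, Aisha 45. Eliminate Kwame.
Round 3: Jonas 27, Theo 39, Carlos 33, Aisha 65. Eliminate Jonas.
Round 4: Theo 39, Carlos 60, Aisha 65. Eliminate Theo.
Round 5: Carlos 99, Aisha 65. Carlos has a majority.

Carlos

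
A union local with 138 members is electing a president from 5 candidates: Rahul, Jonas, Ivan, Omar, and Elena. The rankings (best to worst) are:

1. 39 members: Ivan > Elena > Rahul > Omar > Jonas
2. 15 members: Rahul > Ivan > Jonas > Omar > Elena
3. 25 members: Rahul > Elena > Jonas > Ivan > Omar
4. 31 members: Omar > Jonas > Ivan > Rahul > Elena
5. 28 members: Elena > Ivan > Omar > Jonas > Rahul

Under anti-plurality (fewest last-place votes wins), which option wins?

Ivan

Last-place votes: Rahul 28, Jonas 39, Ivan 0, Omar 25, Elena 46.
Ivan is ranked last by the fewest voters, so Ivan wins.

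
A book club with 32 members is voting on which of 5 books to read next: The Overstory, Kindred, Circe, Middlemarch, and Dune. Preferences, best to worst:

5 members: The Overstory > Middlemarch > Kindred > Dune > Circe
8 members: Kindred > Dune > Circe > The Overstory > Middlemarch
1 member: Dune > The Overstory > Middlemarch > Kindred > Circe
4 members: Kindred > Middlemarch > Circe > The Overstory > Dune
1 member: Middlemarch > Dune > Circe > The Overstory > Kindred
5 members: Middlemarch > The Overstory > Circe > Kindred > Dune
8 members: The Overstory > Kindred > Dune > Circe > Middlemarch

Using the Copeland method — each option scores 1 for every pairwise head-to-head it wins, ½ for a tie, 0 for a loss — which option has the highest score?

The Overstory

The Overstory: beats Kindred, Circe, Middlemarch, and Dune → score 4.
Kindred: beats Circe, Middlemarch, and Dune; loses to The Overstory → score 3.
Circe: ties Middlemarch; loses to The Overstory, Kindred, and Dune → score 0.5.
Middlemarch: ties Circe; loses to The Overstory, Kindred, and Dune → score 0.5.
Dune: beats Circe and Middlemarch; loses to The Overstory and Kindred → score 2.
The Overstory has the best pairwise record.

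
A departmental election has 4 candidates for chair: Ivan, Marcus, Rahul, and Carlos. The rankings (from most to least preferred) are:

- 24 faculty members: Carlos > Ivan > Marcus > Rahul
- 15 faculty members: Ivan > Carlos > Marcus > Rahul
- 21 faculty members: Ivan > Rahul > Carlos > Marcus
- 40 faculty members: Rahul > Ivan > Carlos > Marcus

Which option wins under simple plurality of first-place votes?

Rahul

First-place votes: Ivan 36, Marcus 0, Rahul 40, Carlos 24.
Rahul has the most first-place votes.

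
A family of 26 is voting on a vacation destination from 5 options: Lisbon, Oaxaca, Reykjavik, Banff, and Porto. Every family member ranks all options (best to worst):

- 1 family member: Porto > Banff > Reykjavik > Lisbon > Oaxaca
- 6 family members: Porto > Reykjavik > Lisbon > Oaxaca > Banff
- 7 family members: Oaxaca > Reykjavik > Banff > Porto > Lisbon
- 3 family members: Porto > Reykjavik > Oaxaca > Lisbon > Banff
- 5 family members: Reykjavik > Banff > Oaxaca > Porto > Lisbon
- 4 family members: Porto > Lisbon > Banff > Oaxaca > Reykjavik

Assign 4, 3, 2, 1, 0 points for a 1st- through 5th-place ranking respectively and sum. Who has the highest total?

Reykjavik

Lisbon: 1·1 + 6·2 + 7·0 + 3·1 + 5·0 + 4·3 = 28
Oaxaca: 1·0 + 6·1 + 7·4 + 3·2 + 5·2 + 4·1 = 54
Reykjavik: 1·2 + 6·3 + 7·3 + 3·3 + 5·4 + 4·0 = 70
Banff: 1·3 + 6·0 + 7·2 + 3·0 + 5·3 + 4·2 = 40
Porto: 1·4 + 6·4 + 7·1 + 3·4 + 5·1 + 4·4 = 68
Reykjavik has the highest Borda score (70).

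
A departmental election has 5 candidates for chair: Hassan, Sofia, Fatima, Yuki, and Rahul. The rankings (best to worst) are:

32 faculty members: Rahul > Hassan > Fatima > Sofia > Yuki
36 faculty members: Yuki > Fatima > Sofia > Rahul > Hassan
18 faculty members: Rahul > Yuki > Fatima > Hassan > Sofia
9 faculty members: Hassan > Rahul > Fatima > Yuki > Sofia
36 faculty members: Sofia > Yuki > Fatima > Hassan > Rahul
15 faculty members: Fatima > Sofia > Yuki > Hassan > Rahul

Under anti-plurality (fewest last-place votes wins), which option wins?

Fatima

Last-place votes: Hassan 36, Sofia 27, Fatima 0, Yuki 32, Rahul 51.
Fatima is ranked last by the fewest voters, so Fatima wins.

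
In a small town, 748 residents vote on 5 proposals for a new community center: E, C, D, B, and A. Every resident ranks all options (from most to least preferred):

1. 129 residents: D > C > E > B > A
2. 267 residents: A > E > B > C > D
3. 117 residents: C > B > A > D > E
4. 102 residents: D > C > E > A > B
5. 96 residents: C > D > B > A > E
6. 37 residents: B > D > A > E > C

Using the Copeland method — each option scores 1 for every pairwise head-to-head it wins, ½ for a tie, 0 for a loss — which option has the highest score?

C

E: beats B; loses to C, D, and A → score 1.
C: beats E, D, B, and A → score 4.
D: beats E; loses to C, B, and A → score 1.
B: beats D and A; loses to E and C → score 2.
A: beats E and D; loses to C and B → score 2.
C has the best pairwise record.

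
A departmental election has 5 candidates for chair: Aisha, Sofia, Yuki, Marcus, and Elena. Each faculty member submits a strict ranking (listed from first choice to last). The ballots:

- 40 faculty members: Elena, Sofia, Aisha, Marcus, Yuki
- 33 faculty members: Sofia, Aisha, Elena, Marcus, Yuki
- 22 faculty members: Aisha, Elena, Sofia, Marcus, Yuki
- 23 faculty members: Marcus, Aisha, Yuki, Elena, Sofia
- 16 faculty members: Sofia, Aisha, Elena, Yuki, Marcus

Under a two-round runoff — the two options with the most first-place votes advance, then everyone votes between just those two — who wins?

Round 1 first-place votes: Aisha 22, Sofia 49, Yuki 0, Marcus 23, Elena 40.
Sofia and Elena advance.
Runoff: Sofia is preferred to Elena by 49 voters; Elena by 85.
Elena wins the runoff.

Elena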